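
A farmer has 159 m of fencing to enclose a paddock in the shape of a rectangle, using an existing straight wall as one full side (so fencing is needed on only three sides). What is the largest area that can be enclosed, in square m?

Let the sides perpendicular to the wall have length x and the parallel side y, so 2x + y = 159 and the area is A = xy = x(159 − 2x).
A'(x) = 159 − 4x = 0 gives x = 159/4, and A''(x) = −4 < 0 confirms a maximum.
Then y = 159 − 2·159/4 = 159/2 and A = 25281/8.

25281/8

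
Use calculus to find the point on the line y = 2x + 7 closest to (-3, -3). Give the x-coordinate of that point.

-23/5

Minimize D(x)^2 = (x + 3)^2 + (2x + 10)^2.
d/dx[D^2] = 2(x + 3) + 2·2·(2x + 10) = 0 ⇒ x = -23/5.
Then y = -11/5 and the distance is √(16/5) ≈ 1.7889.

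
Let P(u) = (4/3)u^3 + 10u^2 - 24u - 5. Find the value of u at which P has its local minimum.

P'(u) = 4u^2 + 20u - 24 = 0 at u = -6, 1.
Second-derivative test with P''(u) = 8u + 20: P''(-6) = -28 < 0 ⇒ local maximum; P''(1) = 28 > 0 ⇒ local minimum.
So the local minimum value is P(1) = -53/3.

1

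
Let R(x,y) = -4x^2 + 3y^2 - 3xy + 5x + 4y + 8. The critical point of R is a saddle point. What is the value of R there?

527/57

∂R/∂x = -8x - 3y + 5 = 0 and ∂R/∂y = -3x + 6y + 4 = 0, so (x, y) = (14/19, -17/57).
The Hessian has R_{xx} = -8, R_{yy} = 6, R_{xy} = -3, giving D = -57 < 0, so the point is a saddle point.
R(14/19, -17/57) = 527/57.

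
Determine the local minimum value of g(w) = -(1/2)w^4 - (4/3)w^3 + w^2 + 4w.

-13/6

Critical points: g'(w) = -2w^3 - 4w^2 + 2w + 4 vanishes at w = -2, -1, 1.
g''(w) = -6w^2 - 8w + 2. g''(-2) = -6 < 0 ⇒ local maximum; g''(-1) = 4 > 0 ⇒ local minimum; g''(1) = -12 < 0 ⇒ local maximum.
Thus g has its local minimum at w = -1, with value -13/6.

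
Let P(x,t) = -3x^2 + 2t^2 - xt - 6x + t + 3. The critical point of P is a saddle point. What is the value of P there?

138/25

∂P/∂x = -6x - t - 6 = 0 and ∂P/∂t = -x + 4t + 1 = 0, so (x, t) = (-23/25, -12/25).
The Hessian has P_{xx} = -6, P_{tt} = 4, P_{xt} = -1, giving D = -25 < 0, so the point is a saddle point.
P(-23/25, -12/25) = 138/25.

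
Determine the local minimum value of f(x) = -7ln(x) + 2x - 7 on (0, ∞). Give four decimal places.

-8.7693

f'(x) = -7/x + 2 = 0 gives x = 7/2.
f''(x) = 7/x², which is positive for x > 0, so this is a local minimum.
f(7/2) = -7·ln(7/2) + 7 - 7 ≈ -8.7693.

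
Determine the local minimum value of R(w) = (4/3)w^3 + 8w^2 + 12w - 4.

R'(w) = 4w^2 + 16w + 12 = 0 at w = -3, -1.
R''(w) = 8w + 16. R''(-3) = -8 < 0 ⇒ local maximum; R''(-1) = 8 > 0 ⇒ local minimum.
So the local minimum value is R(-1) = -28/3.

-28/3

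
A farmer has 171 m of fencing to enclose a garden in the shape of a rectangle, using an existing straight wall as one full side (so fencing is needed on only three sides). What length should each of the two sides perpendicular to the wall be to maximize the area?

Let the sides perpendicular to the wall have length x and the parallel side y, so 2x + y = 171 and the area is A = xy = x(171 − 2x).
A'(x) = 171 − 4x = 0 gives x = 171/4, and A''(x) = −4 < 0 confirms a maximum.
Then y = 171 − 2·171/4 = 171/2 and A = 29241/8.

171/4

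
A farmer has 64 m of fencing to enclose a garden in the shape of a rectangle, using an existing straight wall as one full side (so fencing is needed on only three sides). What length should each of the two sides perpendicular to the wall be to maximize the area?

Let the sides perpendicular to the wall have length x and the parallel side y, so 2x + y = 64 and the area is A = xy = x(64 − 2x).
A'(x) = 64 − 4x = 0 gives x = 16, and A''(x) = −4 < 0 confirms a maximum.
Then y = 64 − 2·16 = 32 and A = 512.

16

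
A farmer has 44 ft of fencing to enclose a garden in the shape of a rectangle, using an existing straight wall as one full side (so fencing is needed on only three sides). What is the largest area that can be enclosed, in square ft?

Let the sides perpendicular to the wall have length x and the parallel side y, so 2x + y = 44 and the area is A = xy = x(44 − 2x).
A'(x) = 44 − 4x = 0 gives x = 11, and A''(x) = −4 < 0 confirms a maximum.
Then y = 44 − 2·11 = 22 and A = 242.

242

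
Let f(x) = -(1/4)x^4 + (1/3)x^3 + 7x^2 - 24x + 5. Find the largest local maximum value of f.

f'(x) = -x^3 + x^2 + 14x - 24. Setting f'(x) = 0 gives x ∈ {-4, 2, 3}.
Second-derivative test with f''(x) = -3x^2 + 2x + 14: f''(-4) = -42 < 0 ⇒ local maximum; f''(2) = 6 > 0 ⇒ local minimum; f''(3) = -7 < 0 ⇒ local maximum.
Thus f has its largest local maximum at x = -4, with value 383/3.

383/3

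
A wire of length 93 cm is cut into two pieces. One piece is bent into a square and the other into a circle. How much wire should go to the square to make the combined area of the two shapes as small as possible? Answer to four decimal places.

Let x be the length used for the square. Square side x/4; circle radius (93−x)/(2π).
A(x) = (x/4)² + π·((93−x)/(2π))² = x²/16 + (93−x)²/(4π) for 0 ≤ x ≤ 93. A'(x) = x/8 − (93−x)/(2π) = 0 gives x = 4·93/(π+4) ≈ 52.0892.
A'' = 1/8 + 1/(2π) > 0, so this gives the minimum combined area; x ≈ 52.0892 cm to the square.

52.0892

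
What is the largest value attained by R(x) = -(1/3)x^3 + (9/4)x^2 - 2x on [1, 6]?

20/3

R'(x) = -x^2 + (9/2)x - 2, whose only zero in [1, 6] is x = 4.
Compare values at every candidate in [1, 6]: R(1) = -1/12,  R(4) = 20/3,  R(6) = -3.
Hence the absolute maximum is 20/3 at x = 4.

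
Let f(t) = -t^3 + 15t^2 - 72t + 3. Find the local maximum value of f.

-105

f'(t) = -3t^2 + 30t - 72 = 0 at t = 4, 6.
f''(t) = -6t + 30. f''(4) = 6 > 0 ⇒ local minimum; f''(6) = -6 < 0 ⇒ local maximum.
So the local maximum value is f(6) = -105.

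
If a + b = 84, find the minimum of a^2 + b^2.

3528

With a + b = 84, a^2 + b^2 = a^2 + (84 − a)^2.
The derivative 2a − 2(84 − a) = 4a − 168 vanishes at a = 42; second derivative 4 > 0, a minimum.
The minimum is 2·(42)^2 = 3528.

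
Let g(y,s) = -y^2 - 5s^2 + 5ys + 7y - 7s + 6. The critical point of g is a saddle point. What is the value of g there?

-19/5

∂g/∂y = -2y + 5s + 7 = 0 and ∂g/∂s = 5y - 10s - 7 = 0, so (y, s) = (-7, -21/5).
The Hessian has g_{yy} = -2, g_{ss} = -10, g_{ys} = 5, giving D = -5 < 0, so the point is a saddle point.
g(-7, -21/5) = -19/5.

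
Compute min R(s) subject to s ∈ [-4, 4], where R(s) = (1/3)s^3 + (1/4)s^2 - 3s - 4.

R'(s) = s^2 + (1/2)s - 3, which vanishes at s = -2 and s = 3/2.
Compare values at every candidate in [-4, 4]: R(-4) = -28/3; R(-2) = 1/3; R(3/2) = -109/16; R(4) = 28/3.
So the minimum is R(-4) = -28/3.

-28/3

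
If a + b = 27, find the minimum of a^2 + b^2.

729/2

With a + b = 27, a^2 + b^2 = a^2 + (27 − a)^2.
The derivative 2a − 2(27 − a) = 4a − 54 vanishes at a = 27/2; second derivative 4 > 0, a minimum.
The minimum is 2·(27/2)^2 = 729/2.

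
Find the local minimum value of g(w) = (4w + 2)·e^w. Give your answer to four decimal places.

g'(w) = 4·e^w + (4w + 2)·1·e^w = (4w + 6)·e^w. Since e^w > 0, the only critical point is w = -3/2.
g''(-3/2) has the same sign as 4 > 0, so this is a local minimum.
g(-3/2) = (-4)·e^(-3/2) ≈ -0.8925.

-0.8925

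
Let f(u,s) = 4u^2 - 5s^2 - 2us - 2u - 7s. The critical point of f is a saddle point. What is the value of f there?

17/7

∂f/∂u = 8u - 2s - 2 = 0 and ∂f/∂s = -2u - 10s - 7 = 0, so (u, s) = (1/14, -5/7).
The Hessian has f_{uu} = 8, f_{ss} = -10, f_{us} = -2, giving D = -84 < 0, so the point is a saddle point.
f(1/14, -5/7) = 17/7.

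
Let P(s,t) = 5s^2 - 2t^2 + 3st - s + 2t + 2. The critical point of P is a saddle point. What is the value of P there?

122/49

∂P/∂s = 10s + 3t - 1 = 0 and ∂P/∂t = 3s - 4t + 2 = 0, so (s, t) = (-2/49, 23/49).
The Hessian has P_{ss} = 10, P_{tt} = -4, P_{st} = 3, giving D = -49 < 0, so the point is a saddle point.
P(-2/49, 23/49) = 122/49.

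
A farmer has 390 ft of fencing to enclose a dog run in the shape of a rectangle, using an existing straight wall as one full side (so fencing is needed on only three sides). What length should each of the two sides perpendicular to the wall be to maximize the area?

Let the sides perpendicular to the wall have length x and the parallel side y, so 2x + y = 390 and the area is A = xy = x(390 − 2x).
A'(x) = 390 − 4x = 0 gives x = 195/2, and A''(x) = −4 < 0 confirms a maximum.
Then y = 390 − 2·195/2 = 195 and A = 38025/2.

195/2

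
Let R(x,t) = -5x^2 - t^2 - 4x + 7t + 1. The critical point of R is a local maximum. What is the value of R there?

∂R/∂x = -10x - 4 = 0 and ∂R/∂t = -2t + 7 = 0, so (x, t) = (-2/5, 7/2).
The Hessian has R_{xx} = -10, R_{tt} = -2, R_{xt} = 0, giving D = 20 > 0 with R_{xx} < 0, so the point is a local maximum.
R(-2/5, 7/2) = 281/20.

281/20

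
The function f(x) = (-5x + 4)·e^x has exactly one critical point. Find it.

Differentiating with the product rule gives f'(x) = (-5x - 1)·e^x. Since e^x > 0, the only critical point is x = -1/5.
f''(-1/5) has the same sign as -5 < 0, so this is a local maximum.
f(-1/5) = (5)·e^(-1/5) ≈ 4.0937.

-1/5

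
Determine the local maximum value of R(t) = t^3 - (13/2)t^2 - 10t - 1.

67/27

Critical points: R'(t) = 3t^2 - 13t - 10 vanishes at t = -2/3, 5.
Since R''(t) = 6t - 13, we get R''(-2/3) = -17 < 0 ⇒ local maximum; R''(5) = 17 > 0 ⇒ local minimum.
Thus R has its local maximum at t = -2/3, with value 67/27.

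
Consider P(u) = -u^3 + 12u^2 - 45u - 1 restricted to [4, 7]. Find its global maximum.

-51

The derivative is -3u^2 + 24u - 45, whose only zero in [4, 7] is u = 5.
Candidates: P(4) = -53; P(5) = -51; P(7) = -71.
The maximum over the interval is -51, attained at u = 5.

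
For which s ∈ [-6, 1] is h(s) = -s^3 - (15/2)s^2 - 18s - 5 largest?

-6

h'(s) = -3s^2 - 15s - 18, which vanishes at s = -3 and s = -2.
Compare values at every candidate in [-6, 1]: h(-6) = 49; h(-3) = 17/2; h(-2) = 9; h(1) = -63/2.
The maximum over the interval is 49, attained at s = -6.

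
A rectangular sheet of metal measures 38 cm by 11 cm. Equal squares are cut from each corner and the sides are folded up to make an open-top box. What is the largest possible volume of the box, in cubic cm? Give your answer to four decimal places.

495.0331

With cut size x, the volume is V(x) = x(38 − 2x)(11 − 2x) for 0 < x < 5.5.
V'(x) = 12x^2 − 196x + 418. Setting V'(x) = 0 gives x ≈ 2.5221 (the root in (0, 5.5)).
V''(x) = 24x − 196 is negative there, so this is the maximum; V ≈ 495.0331.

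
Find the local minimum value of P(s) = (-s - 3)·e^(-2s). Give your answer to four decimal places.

-74.2066

By the product rule, P'(s) = (2s + 5)·e^(-2s). Since e^(-2s) > 0, the only critical point is s = -5/2.
P''(-5/2) has the same sign as 2 > 0, so this is a local minimum.
P(-5/2) = (-1/2)·e^(5) ≈ -74.2066.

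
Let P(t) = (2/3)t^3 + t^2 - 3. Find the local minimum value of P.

P'(t) = 2t^2 + 2t = 0 at t = -1, 0.
Second-derivative test with P''(t) = 4t + 2: P''(-1) = -2 < 0 ⇒ local maximum; P''(0) = 2 > 0 ⇒ local minimum.
The local minimum is P(0) = -3.

-3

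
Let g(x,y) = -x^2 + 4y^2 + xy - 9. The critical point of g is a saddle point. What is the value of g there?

∂g/∂x = -2x + y = 0 and ∂g/∂y = x + 8y = 0, so (x, y) = (0, 0).
The Hessian has g_{xx} = -2, g_{yy} = 8, g_{xy} = 1, giving D = -17 < 0, so the point is a saddle point.
g(0, 0) = -9.

-9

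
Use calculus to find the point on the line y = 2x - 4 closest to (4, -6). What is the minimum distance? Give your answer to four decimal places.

Minimize D(x)^2 = (x - 4)^2 + (2x + 2)^2.
d/dx[D^2] = 2(x - 4) + 2·2·(2x + 2) = 0 ⇒ x = 0.
Then y = -4 and the distance is √(20) ≈ 4.4721.

4.4721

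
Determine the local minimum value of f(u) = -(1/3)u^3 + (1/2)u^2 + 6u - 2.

f'(u) = -u^2 + u + 6 = 0 at u = -2, 3.
Since f''(u) = -2u + 1, we get f''(-2) = 5 > 0 ⇒ local minimum; f''(3) = -5 < 0 ⇒ local maximum.
The local minimum is f(-2) = -28/3.

-28/3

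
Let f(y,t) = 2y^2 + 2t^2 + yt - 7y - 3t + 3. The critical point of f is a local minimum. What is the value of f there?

-10/3

∂f/∂y = 4y + t - 7 = 0 and ∂f/∂t = y + 4t - 3 = 0, so (y, t) = (5/3, 1/3).
The Hessian has f_{yy} = 4, f_{tt} = 4, f_{yt} = 1, giving D = 15 > 0 with f_{yy} > 0, so the point is a local minimum.
f(5/3, 1/3) = -10/3.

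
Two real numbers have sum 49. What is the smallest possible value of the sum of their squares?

2401/2

With a + b = 49, a^2 + b^2 = a^2 + (49 − a)^2.
The derivative 2a − 2(49 − a) = 4a − 98 vanishes at a = 49/2; second derivative 4 > 0, a minimum.
The minimum is 2·(49/2)^2 = 2401/2.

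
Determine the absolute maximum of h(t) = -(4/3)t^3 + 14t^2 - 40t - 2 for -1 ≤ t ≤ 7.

Differentiating, h'(t) = -4t^2 + 28t - 40; which vanishes at t = 2 and t = 5.
Candidates: h(-1) = 160/3; h(2) = -110/3; h(5) = -56/3; h(7) = -160/3.
Hence the absolute maximum is 160/3 at t = -1.

160/3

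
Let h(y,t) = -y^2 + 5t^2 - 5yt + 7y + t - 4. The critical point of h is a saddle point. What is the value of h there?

∂h/∂y = -2y - 5t + 7 = 0 and ∂h/∂t = -5y + 10t + 1 = 0, so (y, t) = (5/3, 11/15).
The Hessian has h_{yy} = -2, h_{tt} = 10, h_{yt} = -5, giving D = -45 < 0, so the point is a saddle point.
h(5/3, 11/15) = 11/5.

11/5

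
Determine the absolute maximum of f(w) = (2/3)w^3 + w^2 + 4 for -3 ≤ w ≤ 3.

f'(w) = 2w^2 + 2w, which vanishes at w = -1 and w = 0.
Candidates: f(-3) = -5, f(-1) = 13/3, f(0) = 4, f(3) = 31.
Hence the absolute maximum is 31 at w = 3.

31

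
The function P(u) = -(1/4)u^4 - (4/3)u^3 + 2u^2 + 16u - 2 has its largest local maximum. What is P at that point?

70/3

Critical points: P'(u) = -u^3 - 4u^2 + 4u + 16 vanishes at u = -4, -2, 2.
Since P''(u) = -3u^2 - 8u + 4, we get P''(-4) = -12 < 0 ⇒ local maximum; P''(-2) = 8 > 0 ⇒ local minimum; P''(2) = -24 < 0 ⇒ local maximum.
Thus P has its largest local maximum at u = 2, with value 70/3.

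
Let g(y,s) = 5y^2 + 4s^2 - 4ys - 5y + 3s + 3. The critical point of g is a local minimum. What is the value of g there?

107/64

∂g/∂y = 10y - 4s - 5 = 0 and ∂g/∂s = -4y + 8s + 3 = 0, so (y, s) = (7/16, -5/32).
The Hessian has g_{yy} = 10, g_{ss} = 8, g_{ys} = -4, giving D = 64 > 0 with g_{yy} > 0, so the point is a local minimum.
g(7/16, -5/32) = 107/64.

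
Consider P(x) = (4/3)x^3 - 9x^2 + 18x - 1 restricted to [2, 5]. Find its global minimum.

8

The derivative is 4x^2 - 18x + 18, whose only zero in [2, 5] is x = 3.
Evaluating at the critical points and endpoints: P(2) = 29/3; P(3) = 8; P(5) = 92/3.
So the minimum is P(3) = 8.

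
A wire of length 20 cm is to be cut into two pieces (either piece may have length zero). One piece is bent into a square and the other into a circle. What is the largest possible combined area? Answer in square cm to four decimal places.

31.8310

Let x be the length used for the square. Square side x/4; circle radius (20−x)/(2π).
A(x) = (x/4)² + π·((20−x)/(2π))² = x²/16 + (20−x)²/(4π) for 0 ≤ x ≤ 20. A'(x) = x/8 − (20−x)/(2π) = 0 gives x = 4·20/(π+4) ≈ 11.2020.
A'' > 0, so the interior critical point is a minimum; the maximum is at an endpoint. A(0) = 31.8310 and A(20) = 25.0000, so the largest area is 31.8310.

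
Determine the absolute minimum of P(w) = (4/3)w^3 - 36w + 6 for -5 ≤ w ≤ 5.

-66

P'(w) = 4w^2 - 36, which vanishes at w = -3 and w = 3.
Candidates: P(-5) = 58/3, P(-3) = 78, P(3) = -66, P(5) = -22/3.
So the minimum is P(3) = -66.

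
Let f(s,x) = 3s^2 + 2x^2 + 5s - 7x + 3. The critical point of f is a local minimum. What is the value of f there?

-125/24

∂f/∂s = 6s + 5 = 0 and ∂f/∂x = 4x - 7 = 0, so (s, x) = (-5/6, 7/4).
The Hessian has f_{ss} = 6, f_{xx} = 4, f_{sx} = 0, giving D = 24 > 0 with f_{ss} > 0, so the point is a local minimum.
f(-5/6, 7/4) = -125/24.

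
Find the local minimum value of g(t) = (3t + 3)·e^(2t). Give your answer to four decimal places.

-0.0747

By the product rule, g'(t) = (6t + 9)·e^(2t). Since e^(2t) > 0, the only critical point is t = -3/2.
g''(-3/2) has the same sign as 6 > 0, so this is a local minimum.
g(-3/2) = (-3/2)·e^(-3) ≈ -0.0747.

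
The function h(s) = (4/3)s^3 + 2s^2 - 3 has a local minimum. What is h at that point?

-3

Critical points: h'(s) = 4s^2 + 4s vanishes at s = -1, 0.
Since h''(s) = 8s + 4, we get h''(-1) = -4 < 0 ⇒ local maximum; h''(0) = 4 > 0 ⇒ local minimum.
Thus h has its local minimum at s = 0, with value -3.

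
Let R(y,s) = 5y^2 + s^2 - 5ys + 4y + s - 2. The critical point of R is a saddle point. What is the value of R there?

31/5

∂R/∂y = 10y - 5s + 4 = 0 and ∂R/∂s = -5y + 2s + 1 = 0, so (y, s) = (13/5, 6).
The Hessian has R_{yy} = 10, R_{ss} = 2, R_{ys} = -5, giving D = -5 < 0, so the point is a saddle point.
R(13/5, 6) = 31/5.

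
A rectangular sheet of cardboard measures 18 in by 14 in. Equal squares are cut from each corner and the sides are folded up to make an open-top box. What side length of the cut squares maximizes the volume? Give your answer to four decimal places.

2.6049

With cut size x, the volume is V(x) = x(18 − 2x)(14 − 2x) for 0 < x < 7.
V'(x) = 12x^2 − 128x + 252. Setting V'(x) = 0 gives x ≈ 2.6049 (the root in (0, 7)).
V''(x) = 24x − 128 is negative there, so this is the maximum; V ≈ 292.8648.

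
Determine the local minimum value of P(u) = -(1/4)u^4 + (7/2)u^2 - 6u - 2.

-19/4

P'(u) = -u^3 + 7u - 6. Setting P'(u) = 0 gives u ∈ {-3, 1, 2}.
Second-derivative test with P''(u) = -3u^2 + 7: P''(-3) = -20 < 0 ⇒ local maximum; P''(1) = 4 > 0 ⇒ local minimum; P''(2) = -5 < 0 ⇒ local maximum.
The local minimum is P(1) = -19/4.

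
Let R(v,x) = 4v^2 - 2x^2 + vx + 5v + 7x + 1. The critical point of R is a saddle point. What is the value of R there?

∂R/∂v = 8v + x + 5 = 0 and ∂R/∂x = v - 4x + 7 = 0, so (v, x) = (-9/11, 17/11).
The Hessian has R_{vv} = 8, R_{xx} = -4, R_{vx} = 1, giving D = -33 < 0, so the point is a saddle point.
R(-9/11, 17/11) = 48/11.

48/11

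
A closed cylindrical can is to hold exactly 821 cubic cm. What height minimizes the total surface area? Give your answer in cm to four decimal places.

10.1489

With radius r and height h, πr²h = 821 so h = 821/(πr²), and S(r) = 2πr² + 2πrh = 2πr² + 2·821/r.
S'(r) = 4πr − 2·821/r² = 0 ⇒ r³ = 821/(2π), so r ≈ 5.0744 and h = 2r ≈ 10.1489.
S''(r) = 4π + 4·821/r³ > 0, so this is the minimum; S ≈ 485.3742.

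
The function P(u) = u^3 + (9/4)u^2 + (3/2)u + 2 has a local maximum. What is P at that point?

Critical points: P'(u) = 3u^2 + (9/2)u + 3/2 vanishes at u = -1, -1/2.
P''(u) = 6u + 9/2. P''(-1) = -3/2 < 0 ⇒ local maximum; P''(-1/2) = 3/2 > 0 ⇒ local minimum.
So the local maximum value is P(-1) = 7/4.

7/4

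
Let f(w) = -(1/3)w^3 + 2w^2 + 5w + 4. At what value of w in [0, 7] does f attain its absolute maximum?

f'(w) = -w^2 + 4w + 5, whose only zero in [0, 7] is w = 5.
Compare values at every candidate in [0, 7]: f(0) = 4, f(5) = 112/3, f(7) = 68/3.
So the maximum is f(5) = 112/3.

5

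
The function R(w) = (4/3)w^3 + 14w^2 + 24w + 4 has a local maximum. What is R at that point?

R'(w) = 4w^2 + 28w + 24 = 0 at w = -6, -1.
Since R''(w) = 8w + 28, we get R''(-6) = -20 < 0 ⇒ local maximum; R''(-1) = 20 > 0 ⇒ local minimum.
Thus R has its local maximum at w = -6, with value 76.

76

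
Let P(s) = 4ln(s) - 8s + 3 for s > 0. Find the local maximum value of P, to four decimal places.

P'(s) = 4/s − 8 = 0 gives s = 1/2.
P''(s) = -4/s², which is negative for s > 0, so this is a local maximum.
P(1/2) = 4·ln(1/2) - 4 + 3 ≈ -3.7726.

-3.7726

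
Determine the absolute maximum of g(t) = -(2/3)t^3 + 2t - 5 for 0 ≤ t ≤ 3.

Differentiating, g'(t) = -2t^2 + 2; whose only zero in [0, 3] is t = 1.
Candidates: g(0) = -5, g(1) = -11/3, g(3) = -17.
The maximum over the interval is -11/3, attained at t = 1.

-11/3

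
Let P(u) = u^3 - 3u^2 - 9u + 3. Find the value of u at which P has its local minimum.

3

P'(u) = 3u^2 - 6u - 9 = 0 at u = -1, 3.
Second-derivative test with P''(u) = 6u - 6: P''(-1) = -12 < 0 ⇒ local maximum; P''(3) = 12 > 0 ⇒ local minimum.
Thus P has its local minimum at u = 3, with value -24.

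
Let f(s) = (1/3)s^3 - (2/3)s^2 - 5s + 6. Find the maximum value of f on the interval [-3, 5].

886/81

The derivative is s^2 - (4/3)s - 5, which vanishes at s = -5/3 and s = 3.
Candidates: f(-3) = 6,  f(-5/3) = 886/81,  f(3) = -6,  f(5) = 6.
So the maximum is f(-5/3) = 886/81.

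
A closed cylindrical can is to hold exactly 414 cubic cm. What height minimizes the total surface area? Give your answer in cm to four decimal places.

8.0780

With radius r and height h, πr²h = 414 so h = 414/(πr²), and S(r) = 2πr² + 2πrh = 2πr² + 2·414/r.
S'(r) = 4πr − 2·414/r² = 0 ⇒ r³ = 414/(2π), so r ≈ 4.0390 and h = 2r ≈ 8.0780.
S''(r) = 4π + 4·414/r³ > 0, so this is the minimum; S ≈ 307.5021.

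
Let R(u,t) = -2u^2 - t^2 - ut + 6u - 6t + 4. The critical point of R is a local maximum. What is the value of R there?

172/7

∂R/∂u = -4u - t + 6 = 0 and ∂R/∂t = -u - 2t - 6 = 0, so (u, t) = (18/7, -30/7).
The Hessian has R_{uu} = -4, R_{tt} = -2, R_{ut} = -1, giving D = 7 > 0 with R_{uu} < 0, so the point is a local maximum.
R(18/7, -30/7) = 172/7.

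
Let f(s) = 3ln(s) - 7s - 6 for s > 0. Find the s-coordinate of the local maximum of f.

3/7

f'(s) = 3/s − 7 = 0 gives s = 3/7.
f''(s) = -3/s², which is negative for s > 0, so this is a local maximum.
f(3/7) = 3·ln(3/7) - 3 - 6 ≈ -11.5419.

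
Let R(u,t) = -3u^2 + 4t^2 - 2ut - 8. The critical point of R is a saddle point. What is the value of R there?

-8

∂R/∂u = -6u - 2t = 0 and ∂R/∂t = -2u + 8t = 0, so (u, t) = (0, 0).
The Hessian has R_{uu} = -6, R_{tt} = 8, R_{ut} = -2, giving D = -52 < 0, so the point is a saddle point.
R(0, 0) = -8.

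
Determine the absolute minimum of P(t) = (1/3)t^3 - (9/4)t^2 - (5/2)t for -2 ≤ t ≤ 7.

-325/12

The derivative is t^2 - (9/2)t - 5/2, which vanishes at t = -1/2 and t = 5.
Compare values at every candidate in [-2, 7]: P(-2) = -20/3,  P(-1/2) = 31/48,  P(5) = -325/12,  P(7) = -161/12.
So the minimum is P(5) = -325/12.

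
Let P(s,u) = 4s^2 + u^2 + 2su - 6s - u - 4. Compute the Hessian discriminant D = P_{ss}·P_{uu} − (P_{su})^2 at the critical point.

12

∂P/∂s = 8s + 2u - 6 = 0 and ∂P/∂u = 2s + 2u - 1 = 0, so (s, u) = (5/6, -1/3).
The Hessian has P_{ss} = 8, P_{uu} = 2, P_{su} = 2, giving D = 12 > 0 with P_{ss} > 0, so the point is a local minimum.
D = (8)·(2) − (2)^2 = 12.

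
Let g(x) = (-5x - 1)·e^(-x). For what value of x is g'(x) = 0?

4/5

By the product rule, g'(x) = (5x - 4)·e^(-x). Since e^(-x) > 0, the only critical point is x = 4/5.
g''(4/5) has the same sign as 5 > 0, so this is a local minimum.
g(4/5) = (-5)·e^(-4/5) ≈ -2.2466.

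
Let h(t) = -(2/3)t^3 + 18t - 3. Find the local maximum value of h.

h'(t) = -2t^2 + 18 = 0 at t = -3, 3.
h''(t) = -4t. h''(-3) = 12 > 0 ⇒ local minimum; h''(3) = -12 < 0 ⇒ local maximum.
Thus h has its local maximum at t = 3, with value 33.

33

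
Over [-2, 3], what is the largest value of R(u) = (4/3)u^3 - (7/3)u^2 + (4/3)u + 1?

The derivative is 4u^2 - (14/3)u + 4/3, which vanishes at u = 1/2 and u = 2/3.
Candidates: R(-2) = -65/3, R(1/2) = 5/4, R(2/3) = 101/81, R(3) = 20.
Hence the absolute maximum is 20 at u = 3.

20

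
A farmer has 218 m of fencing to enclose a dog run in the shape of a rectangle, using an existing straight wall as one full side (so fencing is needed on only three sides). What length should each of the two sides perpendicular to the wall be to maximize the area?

Let the sides perpendicular to the wall have length x and the parallel side y, so 2x + y = 218 and the area is A = xy = x(218 − 2x).
A'(x) = 218 − 4x = 0 gives x = 109/2, and A''(x) = −4 < 0 confirms a maximum.
Then y = 218 − 2·109/2 = 109 and A = 11881/2.

109/2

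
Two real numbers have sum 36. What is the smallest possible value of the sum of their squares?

With a + b = 36, a^2 + b^2 = a^2 + (36 − a)^2.
The derivative 2a − 2(36 − a) = 4a − 72 vanishes at a = 18; second derivative 4 > 0, a minimum.
The minimum is 2·(18)^2 = 648.

648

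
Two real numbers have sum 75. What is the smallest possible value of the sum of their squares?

With a + b = 75, a^2 + b^2 = a^2 + (75 − a)^2.
The derivative 2a − 2(75 − a) = 4a − 150 vanishes at a = 75/2; second derivative 4 > 0, a minimum.
The minimum is 2·(75/2)^2 = 5625/2.

5625/2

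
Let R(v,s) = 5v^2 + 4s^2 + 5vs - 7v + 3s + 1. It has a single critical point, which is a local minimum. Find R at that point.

∂R/∂v = 10v + 5s - 7 = 0 and ∂R/∂s = 5v + 8s + 3 = 0, so (v, s) = (71/55, -13/11).
The Hessian has R_{vv} = 10, R_{ss} = 8, R_{vs} = 5, giving D = 55 > 0 with R_{vv} > 0, so the point is a local minimum.
R(71/55, -13/11) = -291/55.

-291/55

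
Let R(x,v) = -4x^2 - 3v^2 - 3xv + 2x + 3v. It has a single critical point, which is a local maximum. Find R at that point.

10/13

∂R/∂x = -8x - 3v + 2 = 0 and ∂R/∂v = -3x - 6v + 3 = 0, so (x, v) = (1/13, 6/13).
The Hessian has R_{xx} = -8, R_{vv} = -6, R_{xv} = -3, giving D = 39 > 0 with R_{xx} < 0, so the point is a local maximum.
R(1/13, 6/13) = 10/13.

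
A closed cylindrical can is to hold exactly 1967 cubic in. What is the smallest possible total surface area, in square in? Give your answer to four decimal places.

With radius r and height h, πr²h = 1967 so h = 1967/(πr²), and S(r) = 2πr² + 2πrh = 2πr² + 2·1967/r.
S'(r) = 4πr − 2·1967/r² = 0 ⇒ r³ = 1967/(2π), so r ≈ 6.7901 and h = 2r ≈ 13.5802.
S''(r) = 4π + 4·1967/r³ > 0, so this is the minimum; S ≈ 869.0620.

869.0620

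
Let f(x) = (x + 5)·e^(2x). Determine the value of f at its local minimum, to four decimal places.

By the product rule, f'(x) = (2x + 11)·e^(2x). Since e^(2x) > 0, the only critical point is x = -11/2.
f''(-11/2) has the same sign as 2 > 0, so this is a local minimum.
f(-11/2) = (-1/2)·e^(-11) ≈ -0.0000.

-0.0000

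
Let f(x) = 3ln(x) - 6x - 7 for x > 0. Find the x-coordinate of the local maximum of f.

1/2

f'(x) = 3/x − 6 = 0 gives x = 1/2.
f''(x) = -3/x², which is negative for x > 0, so this is a local maximum.
f(1/2) = 3·ln(1/2) - 3 - 7 ≈ -12.0794.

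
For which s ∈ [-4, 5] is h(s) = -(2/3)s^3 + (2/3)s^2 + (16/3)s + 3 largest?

h'(s) = -2s^2 + (4/3)s + 16/3, which vanishes at s = -4/3 and s = 2.
Compare values at every candidate in [-4, 5]: h(-4) = 35; h(-4/3) = -109/81; h(2) = 11; h(5) = -37.
Hence the absolute maximum is 35 at s = -4.

-4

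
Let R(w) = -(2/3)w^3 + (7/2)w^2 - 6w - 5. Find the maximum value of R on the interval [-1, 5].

R'(w) = -2w^2 + 7w - 6, which vanishes at w = 3/2 and w = 2.
Evaluating at the critical points and endpoints: R(-1) = 31/6,  R(3/2) = -67/8,  R(2) = -25/3,  R(5) = -185/6.
So the maximum is R(-1) = 31/6.

31/6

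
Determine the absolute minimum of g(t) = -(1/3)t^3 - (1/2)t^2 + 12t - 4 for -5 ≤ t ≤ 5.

-116/3

Differentiating, g'(t) = -t^2 - t + 12; which vanishes at t = -4 and t = 3.
Compare values at every candidate in [-5, 5]: g(-5) = -209/6,  g(-4) = -116/3,  g(3) = 37/2,  g(5) = 11/6.
So the minimum is g(-4) = -116/3.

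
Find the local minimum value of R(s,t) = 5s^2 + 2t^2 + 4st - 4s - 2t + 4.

∂R/∂s = 10s + 4t - 4 = 0 and ∂R/∂t = 4s + 4t - 2 = 0, so (s, t) = (1/3, 1/6).
The Hessian has R_{ss} = 10, R_{tt} = 4, R_{st} = 4, giving D = 24 > 0 with R_{ss} > 0, so the point is a local minimum.
R(1/3, 1/6) = 19/6.

19/6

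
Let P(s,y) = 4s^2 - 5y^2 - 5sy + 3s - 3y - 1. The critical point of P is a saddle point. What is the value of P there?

-53/35

∂P/∂s = 8s - 5y + 3 = 0 and ∂P/∂y = -5s - 10y - 3 = 0, so (s, y) = (-3/7, -3/35).
The Hessian has P_{ss} = 8, P_{yy} = -10, P_{sy} = -5, giving D = -105 < 0, so the point is a saddle point.
P(-3/7, -3/35) = -53/35.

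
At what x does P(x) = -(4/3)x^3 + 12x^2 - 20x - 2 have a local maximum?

P'(x) = -4x^2 + 24x - 20. Setting P'(x) = 0 gives x ∈ {1, 5}.
Since P''(x) = -8x + 24, we get P''(1) = 16 > 0 ⇒ local minimum; P''(5) = -16 < 0 ⇒ local maximum.
The local maximum is P(5) = 94/3.

5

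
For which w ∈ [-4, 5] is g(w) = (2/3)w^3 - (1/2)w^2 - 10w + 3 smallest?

The derivative is 2w^2 - w - 10, which vanishes at w = -2 and w = 5/2.
Candidates: g(-4) = -23/3; g(-2) = 47/3; g(5/2) = -353/24; g(5) = 143/6.
Hence the absolute minimum is -353/24 at w = 5/2.

5/2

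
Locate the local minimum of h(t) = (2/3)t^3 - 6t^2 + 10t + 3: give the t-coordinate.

5

h'(t) = 2t^2 - 12t + 10. Setting h'(t) = 0 gives t ∈ {1, 5}.
Second-derivative test with h''(t) = 4t - 12: h''(1) = -8 < 0 ⇒ local maximum; h''(5) = 8 > 0 ⇒ local minimum.
Thus h has its local minimum at t = 5, with value -41/3.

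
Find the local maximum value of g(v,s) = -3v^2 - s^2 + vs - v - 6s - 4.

71/11

∂g/∂v = -6v + s - 1 = 0 and ∂g/∂s = v - 2s - 6 = 0, so (v, s) = (-8/11, -37/11).
The Hessian has g_{vv} = -6, g_{ss} = -2, g_{vs} = 1, giving D = 11 > 0 with g_{vv} < 0, so the point is a local maximum.
g(-8/11, -37/11) = 71/11.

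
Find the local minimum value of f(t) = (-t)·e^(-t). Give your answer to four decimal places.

-0.3679

By the product rule, f'(t) = (t - 1)·e^(-t). Since e^(-t) > 0, the only critical point is t = 1.
f''(1) has the same sign as 1 > 0, so this is a local minimum.
f(1) = (-1)·e^(-1) ≈ -0.3679.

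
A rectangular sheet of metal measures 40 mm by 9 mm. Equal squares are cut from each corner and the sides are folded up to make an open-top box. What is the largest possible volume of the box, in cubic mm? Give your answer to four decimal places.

360.8700

With cut size x, the volume is V(x) = x(40 − 2x)(9 − 2x) for 0 < x < 4.5.
V'(x) = 12x^2 − 196x + 360. Setting V'(x) = 0 gives x ≈ 2.1091 (the root in (0, 4.5)).
V''(x) = 24x − 196 is negative there, so this is the maximum; V ≈ 360.8700.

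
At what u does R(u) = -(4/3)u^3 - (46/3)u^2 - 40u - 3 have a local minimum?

-6

Critical points: R'(u) = -4u^2 - (92/3)u - 40 vanishes at u = -6, -5/3.
Second-derivative test with R''(u) = -8u - 92/3: R''(-6) = 52/3 > 0 ⇒ local minimum; R''(-5/3) = -52/3 < 0 ⇒ local maximum.
The local minimum is R(-6) = -27.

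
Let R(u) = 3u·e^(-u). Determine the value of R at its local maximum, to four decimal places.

Differentiating with the product rule gives R'(u) = (-3u + 3)·e^(-u). Since e^(-u) > 0, the only critical point is u = 1.
R''(1) has the same sign as -3 < 0, so this is a local maximum.
R(1) = (3)·e^(-1) ≈ 1.1036.

1.1036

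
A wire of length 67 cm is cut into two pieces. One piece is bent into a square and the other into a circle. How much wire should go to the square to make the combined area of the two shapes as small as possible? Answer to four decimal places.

Let x be the length used for the square. Square side x/4; circle radius (67−x)/(2π).
A(x) = (x/4)² + π·((67−x)/(2π))² = x²/16 + (67−x)²/(4π) for 0 ≤ x ≤ 67. A'(x) = x/8 − (67−x)/(2π) = 0 gives x = 4·67/(π+4) ≈ 37.5266.
A'' = 1/8 + 1/(2π) > 0, so this gives the minimum combined area; x ≈ 37.5266 cm to the square.

37.5266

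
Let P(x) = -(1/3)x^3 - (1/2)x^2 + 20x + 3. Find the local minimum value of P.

-407/6

P'(x) = -x^2 - x + 20 = 0 at x = -5, 4.
Since P''(x) = -2x - 1, we get P''(-5) = 9 > 0 ⇒ local minimum; P''(4) = -9 < 0 ⇒ local maximum.
Thus P has its local minimum at x = -5, with value -407/6.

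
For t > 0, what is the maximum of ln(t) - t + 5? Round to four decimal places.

4.0000

f'(t) = 1/t − 1 = 0 gives t = 1.
f''(t) = -1/t², which is negative for t > 0, so this is a local maximum.
f(1) = 1·ln(1) - 1 + 5 ≈ 4.0000.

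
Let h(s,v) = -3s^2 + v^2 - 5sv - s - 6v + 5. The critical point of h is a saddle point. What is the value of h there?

∂h/∂s = -6s - 5v - 1 = 0 and ∂h/∂v = -5s + 2v - 6 = 0, so (s, v) = (-32/37, 31/37).
The Hessian has h_{ss} = -6, h_{vv} = 2, h_{sv} = -5, giving D = -37 < 0, so the point is a saddle point.
h(-32/37, 31/37) = 108/37.

108/37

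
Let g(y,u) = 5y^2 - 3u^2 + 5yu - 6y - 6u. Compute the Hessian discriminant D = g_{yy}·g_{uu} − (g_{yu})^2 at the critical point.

∂g/∂y = 10y + 5u - 6 = 0 and ∂g/∂u = 5y - 6u - 6 = 0, so (y, u) = (66/85, -6/17).
The Hessian has g_{yy} = 10, g_{uu} = -6, g_{yu} = 5, giving D = -85 < 0, so the point is a saddle point.
D = (10)·(-6) − (5)^2 = -85.

-85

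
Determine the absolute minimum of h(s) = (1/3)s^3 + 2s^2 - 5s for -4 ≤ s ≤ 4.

-8/3

Differentiating, h'(s) = s^2 + 4s - 5; whose only zero in [-4, 4] is s = 1.
Candidates: h(-4) = 92/3, h(1) = -8/3, h(4) = 100/3.
So the minimum is h(1) = -8/3.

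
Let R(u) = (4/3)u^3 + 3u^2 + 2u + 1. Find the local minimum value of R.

7/12

R'(u) = 4u^2 + 6u + 2 = 0 at u = -1, -1/2.
Second-derivative test with R''(u) = 8u + 6: R''(-1) = -2 < 0 ⇒ local maximum; R''(-1/2) = 2 > 0 ⇒ local minimum.
So the local minimum value is R(-1/2) = 7/12.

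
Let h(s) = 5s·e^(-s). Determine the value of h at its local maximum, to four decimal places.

By the product rule, h'(s) = (-5s + 5)·e^(-s). Since e^(-s) > 0, the only critical point is s = 1.
h''(1) has the same sign as -5 < 0, so this is a local maximum.
h(1) = (5)·e^(-1) ≈ 1.8394.

1.8394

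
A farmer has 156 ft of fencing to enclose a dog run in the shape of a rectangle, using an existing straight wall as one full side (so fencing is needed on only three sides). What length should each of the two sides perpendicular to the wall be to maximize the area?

Let the sides perpendicular to the wall have length x and the parallel side y, so 2x + y = 156 and the area is A = xy = x(156 − 2x).
A'(x) = 156 − 4x = 0 gives x = 39, and A''(x) = −4 < 0 confirms a maximum.
Then y = 156 − 2·39 = 78 and A = 3042.

39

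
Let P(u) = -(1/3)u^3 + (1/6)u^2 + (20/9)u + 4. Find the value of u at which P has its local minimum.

P'(u) = -u^2 + (1/3)u + 20/9 = 0 at u = -4/3, 5/3.
P''(u) = -2u + 1/3. P''(-4/3) = 3 > 0 ⇒ local minimum; P''(5/3) = -3 < 0 ⇒ local maximum.
So the local minimum value is P(-4/3) = 172/81.

-4/3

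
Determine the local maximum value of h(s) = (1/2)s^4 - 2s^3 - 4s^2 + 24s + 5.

29

Critical points: h'(s) = 2s^3 - 6s^2 - 8s + 24 vanishes at s = -2, 2, 3.
Second-derivative test with h''(s) = 6s^2 - 12s - 8: h''(-2) = 40 > 0 ⇒ local minimum; h''(2) = -8 < 0 ⇒ local maximum; h''(3) = 10 > 0 ⇒ local minimum.
The local maximum is h(2) = 29.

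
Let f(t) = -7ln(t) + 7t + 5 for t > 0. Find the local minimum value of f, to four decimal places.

f'(t) = -7/t + 7 = 0 gives t = 1.
f''(t) = 7/t², which is positive for t > 0, so this is a local minimum.
f(1) = -7·ln(1) + 7 + 5 ≈ 12.0000.

12.0000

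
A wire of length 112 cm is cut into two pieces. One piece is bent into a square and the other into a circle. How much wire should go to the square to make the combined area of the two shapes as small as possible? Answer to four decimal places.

Let x be the length used for the square. Square side x/4; circle radius (112−x)/(2π).
A(x) = (x/4)² + π·((112−x)/(2π))² = x²/16 + (112−x)²/(4π) for 0 ≤ x ≤ 112. A'(x) = x/8 − (112−x)/(2π) = 0 gives x = 4·112/(π+4) ≈ 62.7311.
A'' = 1/8 + 1/(2π) > 0, so this gives the minimum combined area; x ≈ 62.7311 cm to the square.

62.7311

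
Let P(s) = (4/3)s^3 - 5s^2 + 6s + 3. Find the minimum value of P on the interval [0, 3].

Differentiating, P'(s) = 4s^2 - 10s + 6; which vanishes at s = 1 and s = 3/2.
Evaluating at the critical points and endpoints: P(0) = 3,  P(1) = 16/3,  P(3/2) = 21/4,  P(3) = 12.
The minimum over the interval is 3, attained at s = 0.

3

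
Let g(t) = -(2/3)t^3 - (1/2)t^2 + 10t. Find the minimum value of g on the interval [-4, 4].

-425/24

Differentiating, g'(t) = -2t^2 - t + 10; which vanishes at t = -5/2 and t = 2.
Evaluating at the critical points and endpoints: g(-4) = -16/3,  g(-5/2) = -425/24,  g(2) = 38/3,  g(4) = -32/3.
So the minimum is g(-5/2) = -425/24.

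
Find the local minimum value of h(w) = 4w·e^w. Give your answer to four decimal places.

By the product rule, h'(w) = (4w + 4)·e^w. Since e^w > 0, the only critical point is w = -1.
h''(-1) has the same sign as 4 > 0, so this is a local minimum.
h(-1) = (-4)·e^(-1) ≈ -1.4715.

-1.4715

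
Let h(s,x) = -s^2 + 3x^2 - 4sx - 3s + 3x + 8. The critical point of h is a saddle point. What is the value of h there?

103/14

∂h/∂s = -2s - 4x - 3 = 0 and ∂h/∂x = -4s + 6x + 3 = 0, so (s, x) = (-3/14, -9/14).
The Hessian has h_{ss} = -2, h_{xx} = 6, h_{sx} = -4, giving D = -28 < 0, so the point is a saddle point.
h(-3/14, -9/14) = 103/14.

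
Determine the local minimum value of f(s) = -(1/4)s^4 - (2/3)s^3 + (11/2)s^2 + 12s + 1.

-61/12

Critical points: f'(s) = -s^3 - 2s^2 + 11s + 12 vanishes at s = -4, -1, 3.
Second-derivative test with f''(s) = -3s^2 - 4s + 11: f''(-4) = -21 < 0 ⇒ local maximum; f''(-1) = 12 > 0 ⇒ local minimum; f''(3) = -28 < 0 ⇒ local maximum.
So the local minimum value is f(-1) = -61/12.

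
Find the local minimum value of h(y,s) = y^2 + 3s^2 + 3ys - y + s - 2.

-13/3

∂h/∂y = 2y + 3s - 1 = 0 and ∂h/∂s = 3y + 6s + 1 = 0, so (y, s) = (3, -5/3).
The Hessian has h_{yy} = 2, h_{ss} = 6, h_{ys} = 3, giving D = 3 > 0 with h_{yy} > 0, so the point is a local minimum.
h(3, -5/3) = -13/3.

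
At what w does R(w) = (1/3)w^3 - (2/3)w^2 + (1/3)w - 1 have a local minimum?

1

R'(w) = w^2 - (4/3)w + 1/3. Setting R'(w) = 0 gives w ∈ {1/3, 1}.
R''(w) = 2w - 4/3. R''(1/3) = -2/3 < 0 ⇒ local maximum; R''(1) = 2/3 > 0 ⇒ local minimum.
The local minimum is R(1) = -1.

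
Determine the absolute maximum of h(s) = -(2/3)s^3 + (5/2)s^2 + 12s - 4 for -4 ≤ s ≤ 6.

h'(s) = -2s^2 + 5s + 12, which vanishes at s = -3/2 and s = 4.
Compare values at every candidate in [-4, 6]: h(-4) = 92/3,  h(-3/2) = -113/8,  h(4) = 124/3,  h(6) = 14.
Hence the absolute maximum is 124/3 at s = 4.

124/3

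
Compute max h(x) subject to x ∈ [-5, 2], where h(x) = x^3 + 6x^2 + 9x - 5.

Differentiating, h'(x) = 3x^2 + 12x + 9; which vanishes at x = -3 and x = -1.
Candidates: h(-5) = -25, h(-3) = -5, h(-1) = -9, h(2) = 45.
Hence the absolute maximum is 45 at x = 2.

45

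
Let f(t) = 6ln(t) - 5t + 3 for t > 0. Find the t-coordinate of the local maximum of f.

f'(t) = 6/t − 5 = 0 gives t = 6/5.
f''(t) = -6/t², which is negative for t > 0, so this is a local maximum.
f(6/5) = 6·ln(6/5) - 6 + 3 ≈ -1.9061.

6/5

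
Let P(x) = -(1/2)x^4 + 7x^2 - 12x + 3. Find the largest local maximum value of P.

Critical points: P'(x) = -2x^3 + 14x - 12 vanishes at x = -3, 1, 2.
Second-derivative test with P''(x) = -6x^2 + 14: P''(-3) = -40 < 0 ⇒ local maximum; P''(1) = 8 > 0 ⇒ local minimum; P''(2) = -10 < 0 ⇒ local maximum.
Thus P has its largest local maximum at x = -3, with value 123/2.

123/2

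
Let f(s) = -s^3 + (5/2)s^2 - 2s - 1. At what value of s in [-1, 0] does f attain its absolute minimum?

The derivative is -3s^2 + 5s - 2, which has no zeros in [-1, 0].
Compare values at every candidate in [-1, 0]: f(-1) = 9/2, f(0) = -1.
Hence the absolute minimum is -1 at s = 0.

0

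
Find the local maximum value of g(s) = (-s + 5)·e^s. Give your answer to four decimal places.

g'(s) = (-1)·e^s + (-s + 5)·1·e^s = (-s + 4)·e^s. Since e^s > 0, the only critical point is s = 4.
g''(4) has the same sign as -1 < 0, so this is a local maximum.
g(4) = (1)·e^(4) ≈ 54.5982.

54.5982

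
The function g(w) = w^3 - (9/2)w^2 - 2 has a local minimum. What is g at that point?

-31/2

Critical points: g'(w) = 3w^2 - 9w vanishes at w = 0, 3.
g''(w) = 6w - 9. g''(0) = -9 < 0 ⇒ local maximum; g''(3) = 9 > 0 ⇒ local minimum.
So the local minimum value is g(3) = -31/2.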